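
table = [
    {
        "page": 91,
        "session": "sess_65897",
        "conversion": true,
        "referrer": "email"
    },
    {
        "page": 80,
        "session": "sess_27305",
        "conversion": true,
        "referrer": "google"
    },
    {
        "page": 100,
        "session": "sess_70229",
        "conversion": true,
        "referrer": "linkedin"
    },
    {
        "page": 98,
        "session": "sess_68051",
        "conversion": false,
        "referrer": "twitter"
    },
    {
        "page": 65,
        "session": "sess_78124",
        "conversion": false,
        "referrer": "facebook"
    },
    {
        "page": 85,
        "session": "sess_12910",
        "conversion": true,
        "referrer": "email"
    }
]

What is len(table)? 6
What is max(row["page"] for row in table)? 100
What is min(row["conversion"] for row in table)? False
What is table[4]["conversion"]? False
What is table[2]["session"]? "sess_70229"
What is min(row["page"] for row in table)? 65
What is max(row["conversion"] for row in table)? True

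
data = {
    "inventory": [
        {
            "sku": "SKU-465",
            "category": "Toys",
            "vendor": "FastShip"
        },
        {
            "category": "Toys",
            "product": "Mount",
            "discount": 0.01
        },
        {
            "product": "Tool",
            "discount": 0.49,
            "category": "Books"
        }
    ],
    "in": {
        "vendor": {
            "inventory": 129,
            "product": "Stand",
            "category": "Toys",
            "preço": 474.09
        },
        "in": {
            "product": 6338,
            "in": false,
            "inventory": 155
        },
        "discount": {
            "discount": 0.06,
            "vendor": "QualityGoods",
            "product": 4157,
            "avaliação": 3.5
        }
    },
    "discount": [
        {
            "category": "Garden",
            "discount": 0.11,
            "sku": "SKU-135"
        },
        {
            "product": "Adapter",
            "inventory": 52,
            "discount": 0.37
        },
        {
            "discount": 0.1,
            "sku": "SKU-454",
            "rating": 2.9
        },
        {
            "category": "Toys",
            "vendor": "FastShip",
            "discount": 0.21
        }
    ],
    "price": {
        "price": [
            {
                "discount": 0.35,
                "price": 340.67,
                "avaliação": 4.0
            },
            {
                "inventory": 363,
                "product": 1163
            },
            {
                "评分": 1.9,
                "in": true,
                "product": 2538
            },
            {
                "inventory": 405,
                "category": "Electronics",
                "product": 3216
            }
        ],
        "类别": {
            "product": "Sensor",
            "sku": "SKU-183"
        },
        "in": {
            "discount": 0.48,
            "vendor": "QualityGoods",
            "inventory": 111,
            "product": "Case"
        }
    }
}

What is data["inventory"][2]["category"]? "Books"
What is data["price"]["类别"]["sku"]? "SKU-183"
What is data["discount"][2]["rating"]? 2.9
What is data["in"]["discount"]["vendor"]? "QualityGoods"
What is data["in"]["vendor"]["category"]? "Toys"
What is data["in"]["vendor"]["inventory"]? 129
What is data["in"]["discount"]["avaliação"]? 3.5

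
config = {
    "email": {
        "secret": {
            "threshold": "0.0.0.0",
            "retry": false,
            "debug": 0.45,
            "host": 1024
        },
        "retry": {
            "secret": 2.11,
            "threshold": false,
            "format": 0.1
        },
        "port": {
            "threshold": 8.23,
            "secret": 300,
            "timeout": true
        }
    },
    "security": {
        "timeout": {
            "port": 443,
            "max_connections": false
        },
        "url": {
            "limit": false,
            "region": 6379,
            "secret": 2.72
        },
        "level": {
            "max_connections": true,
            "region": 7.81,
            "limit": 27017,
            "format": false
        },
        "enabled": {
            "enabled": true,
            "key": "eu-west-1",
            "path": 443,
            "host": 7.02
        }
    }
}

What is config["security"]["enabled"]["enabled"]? True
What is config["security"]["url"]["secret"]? 2.72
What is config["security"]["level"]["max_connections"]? True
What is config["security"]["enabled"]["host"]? 7.02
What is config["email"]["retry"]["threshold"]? False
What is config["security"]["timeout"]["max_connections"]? False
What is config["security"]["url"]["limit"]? False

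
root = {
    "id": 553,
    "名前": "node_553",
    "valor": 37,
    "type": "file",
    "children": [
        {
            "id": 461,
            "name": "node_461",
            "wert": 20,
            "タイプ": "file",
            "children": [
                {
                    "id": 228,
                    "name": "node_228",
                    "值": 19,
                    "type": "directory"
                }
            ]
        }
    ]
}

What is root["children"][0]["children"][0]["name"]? "node_228"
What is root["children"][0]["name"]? "node_461"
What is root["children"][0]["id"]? 461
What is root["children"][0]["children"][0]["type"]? "directory"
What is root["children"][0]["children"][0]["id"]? 228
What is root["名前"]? "node_553"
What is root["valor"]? 37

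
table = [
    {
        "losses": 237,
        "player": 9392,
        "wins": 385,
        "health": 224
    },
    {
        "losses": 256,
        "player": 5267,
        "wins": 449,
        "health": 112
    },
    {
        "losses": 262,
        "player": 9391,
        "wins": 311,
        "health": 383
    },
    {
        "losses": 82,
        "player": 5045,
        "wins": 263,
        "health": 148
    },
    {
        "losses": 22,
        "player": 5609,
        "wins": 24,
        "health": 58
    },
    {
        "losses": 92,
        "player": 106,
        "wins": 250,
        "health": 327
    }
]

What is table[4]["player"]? 5609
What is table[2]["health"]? 383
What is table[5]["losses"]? 92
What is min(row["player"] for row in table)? 106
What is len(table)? 6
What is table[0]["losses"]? 237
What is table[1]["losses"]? 256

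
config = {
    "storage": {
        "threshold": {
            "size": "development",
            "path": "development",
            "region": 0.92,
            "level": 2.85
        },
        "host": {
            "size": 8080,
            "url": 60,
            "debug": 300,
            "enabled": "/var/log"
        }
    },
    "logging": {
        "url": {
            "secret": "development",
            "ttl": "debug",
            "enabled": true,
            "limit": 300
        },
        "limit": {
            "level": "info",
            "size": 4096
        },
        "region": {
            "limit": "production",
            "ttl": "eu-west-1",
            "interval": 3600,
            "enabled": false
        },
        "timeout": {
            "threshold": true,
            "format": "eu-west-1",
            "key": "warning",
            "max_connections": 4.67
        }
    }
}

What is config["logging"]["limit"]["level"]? "info"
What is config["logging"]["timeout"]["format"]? "eu-west-1"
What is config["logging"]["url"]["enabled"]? True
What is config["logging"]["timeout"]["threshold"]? True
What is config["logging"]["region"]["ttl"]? "eu-west-1"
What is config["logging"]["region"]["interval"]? 3600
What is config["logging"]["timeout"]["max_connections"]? 4.67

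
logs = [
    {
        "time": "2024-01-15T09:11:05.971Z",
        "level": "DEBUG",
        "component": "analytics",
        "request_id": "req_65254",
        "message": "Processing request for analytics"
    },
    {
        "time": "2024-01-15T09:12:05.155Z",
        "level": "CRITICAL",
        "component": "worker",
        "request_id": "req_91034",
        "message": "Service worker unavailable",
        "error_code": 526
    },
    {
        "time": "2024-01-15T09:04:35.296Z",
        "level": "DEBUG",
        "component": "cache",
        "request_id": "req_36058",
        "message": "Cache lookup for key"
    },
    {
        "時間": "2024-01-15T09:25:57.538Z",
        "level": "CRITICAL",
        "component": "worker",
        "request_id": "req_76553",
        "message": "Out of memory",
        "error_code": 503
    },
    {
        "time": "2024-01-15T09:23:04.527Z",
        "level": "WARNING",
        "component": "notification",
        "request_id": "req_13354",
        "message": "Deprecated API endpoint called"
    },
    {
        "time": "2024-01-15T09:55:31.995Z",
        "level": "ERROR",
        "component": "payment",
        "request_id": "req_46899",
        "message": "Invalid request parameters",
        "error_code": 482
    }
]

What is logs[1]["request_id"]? "req_91034"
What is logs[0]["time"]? "2024-01-15T09:11:05.971Z"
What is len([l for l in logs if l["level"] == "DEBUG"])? 2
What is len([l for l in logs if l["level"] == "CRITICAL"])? 2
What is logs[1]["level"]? "CRITICAL"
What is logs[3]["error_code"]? 503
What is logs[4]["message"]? "Deprecated API endpoint called"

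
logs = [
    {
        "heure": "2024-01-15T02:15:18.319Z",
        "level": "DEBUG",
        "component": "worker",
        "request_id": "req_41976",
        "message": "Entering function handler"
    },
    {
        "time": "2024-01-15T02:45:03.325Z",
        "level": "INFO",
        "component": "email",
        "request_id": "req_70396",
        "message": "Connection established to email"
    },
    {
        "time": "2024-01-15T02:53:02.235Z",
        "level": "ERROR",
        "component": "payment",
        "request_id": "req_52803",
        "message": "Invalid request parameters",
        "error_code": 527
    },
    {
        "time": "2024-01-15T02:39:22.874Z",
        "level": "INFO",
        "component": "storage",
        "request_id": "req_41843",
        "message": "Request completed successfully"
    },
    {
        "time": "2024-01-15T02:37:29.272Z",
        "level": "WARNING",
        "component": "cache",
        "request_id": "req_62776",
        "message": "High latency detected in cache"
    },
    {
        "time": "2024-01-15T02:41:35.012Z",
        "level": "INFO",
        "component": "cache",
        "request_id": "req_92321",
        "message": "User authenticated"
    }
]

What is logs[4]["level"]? "WARNING"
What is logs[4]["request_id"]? "req_62776"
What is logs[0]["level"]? "DEBUG"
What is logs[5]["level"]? "INFO"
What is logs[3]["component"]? "storage"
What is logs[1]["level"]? "INFO"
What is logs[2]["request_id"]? "req_52803"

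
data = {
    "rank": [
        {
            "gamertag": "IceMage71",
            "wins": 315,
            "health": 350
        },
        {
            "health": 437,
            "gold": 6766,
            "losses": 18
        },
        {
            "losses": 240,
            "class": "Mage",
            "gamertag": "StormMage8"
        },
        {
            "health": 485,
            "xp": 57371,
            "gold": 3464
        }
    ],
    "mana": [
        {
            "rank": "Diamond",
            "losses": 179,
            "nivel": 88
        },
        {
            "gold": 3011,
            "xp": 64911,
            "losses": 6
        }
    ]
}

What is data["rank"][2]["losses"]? 240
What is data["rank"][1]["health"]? 437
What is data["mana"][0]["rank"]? "Diamond"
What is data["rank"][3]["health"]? 485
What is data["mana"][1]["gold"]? 3011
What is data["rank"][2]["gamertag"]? "StormMage8"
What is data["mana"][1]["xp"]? 64911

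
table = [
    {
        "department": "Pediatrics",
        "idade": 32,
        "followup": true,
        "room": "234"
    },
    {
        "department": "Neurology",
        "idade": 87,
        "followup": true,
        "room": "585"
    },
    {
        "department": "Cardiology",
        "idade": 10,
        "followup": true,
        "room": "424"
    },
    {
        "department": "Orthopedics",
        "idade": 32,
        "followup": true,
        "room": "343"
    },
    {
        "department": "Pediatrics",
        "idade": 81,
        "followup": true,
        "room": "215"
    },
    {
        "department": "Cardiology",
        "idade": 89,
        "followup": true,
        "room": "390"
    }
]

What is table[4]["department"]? "Pediatrics"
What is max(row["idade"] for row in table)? 89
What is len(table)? 6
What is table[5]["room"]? "390"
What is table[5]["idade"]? 89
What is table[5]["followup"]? True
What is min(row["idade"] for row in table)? 10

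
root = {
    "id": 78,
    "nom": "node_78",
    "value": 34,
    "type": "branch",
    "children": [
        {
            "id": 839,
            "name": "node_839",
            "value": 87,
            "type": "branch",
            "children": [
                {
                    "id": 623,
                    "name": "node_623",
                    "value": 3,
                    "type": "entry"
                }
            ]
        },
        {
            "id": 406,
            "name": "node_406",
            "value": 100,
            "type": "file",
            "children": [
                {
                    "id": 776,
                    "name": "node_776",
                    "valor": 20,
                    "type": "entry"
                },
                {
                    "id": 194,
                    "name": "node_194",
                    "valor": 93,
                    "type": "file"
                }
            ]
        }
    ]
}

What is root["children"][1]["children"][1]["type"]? "file"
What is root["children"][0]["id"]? 839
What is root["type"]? "branch"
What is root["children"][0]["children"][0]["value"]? 3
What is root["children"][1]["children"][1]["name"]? "node_194"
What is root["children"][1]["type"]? "file"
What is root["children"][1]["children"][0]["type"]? "entry"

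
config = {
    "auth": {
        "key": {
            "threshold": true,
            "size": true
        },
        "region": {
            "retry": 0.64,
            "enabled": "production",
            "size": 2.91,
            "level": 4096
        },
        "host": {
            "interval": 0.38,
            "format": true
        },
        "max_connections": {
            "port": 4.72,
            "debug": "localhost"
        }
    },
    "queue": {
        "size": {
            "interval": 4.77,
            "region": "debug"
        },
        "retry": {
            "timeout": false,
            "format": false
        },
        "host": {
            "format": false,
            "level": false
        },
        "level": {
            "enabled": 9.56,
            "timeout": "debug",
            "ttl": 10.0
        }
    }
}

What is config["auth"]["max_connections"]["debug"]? "localhost"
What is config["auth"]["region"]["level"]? 4096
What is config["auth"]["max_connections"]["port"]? 4.72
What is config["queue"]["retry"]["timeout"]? False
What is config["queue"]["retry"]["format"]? False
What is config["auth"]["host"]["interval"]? 0.38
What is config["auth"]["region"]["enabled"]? "production"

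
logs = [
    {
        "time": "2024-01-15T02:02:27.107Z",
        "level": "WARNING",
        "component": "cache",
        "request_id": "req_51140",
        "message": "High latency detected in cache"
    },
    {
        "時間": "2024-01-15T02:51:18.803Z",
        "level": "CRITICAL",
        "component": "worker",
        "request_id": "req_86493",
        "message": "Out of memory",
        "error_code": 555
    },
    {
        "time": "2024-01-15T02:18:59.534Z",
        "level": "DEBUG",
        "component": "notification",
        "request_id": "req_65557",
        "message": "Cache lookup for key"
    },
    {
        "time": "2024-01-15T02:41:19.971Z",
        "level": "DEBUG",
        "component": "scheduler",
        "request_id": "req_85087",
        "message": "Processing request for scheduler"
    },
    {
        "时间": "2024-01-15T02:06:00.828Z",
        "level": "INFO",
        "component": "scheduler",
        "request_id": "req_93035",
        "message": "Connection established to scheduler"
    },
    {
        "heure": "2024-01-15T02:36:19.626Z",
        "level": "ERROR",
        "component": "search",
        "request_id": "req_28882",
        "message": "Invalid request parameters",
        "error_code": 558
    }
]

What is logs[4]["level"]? "INFO"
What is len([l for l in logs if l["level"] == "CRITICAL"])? 1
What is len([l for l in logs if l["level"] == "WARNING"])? 1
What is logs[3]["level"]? "DEBUG"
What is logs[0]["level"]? "WARNING"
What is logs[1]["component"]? "worker"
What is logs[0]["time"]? "2024-01-15T02:02:27.107Z"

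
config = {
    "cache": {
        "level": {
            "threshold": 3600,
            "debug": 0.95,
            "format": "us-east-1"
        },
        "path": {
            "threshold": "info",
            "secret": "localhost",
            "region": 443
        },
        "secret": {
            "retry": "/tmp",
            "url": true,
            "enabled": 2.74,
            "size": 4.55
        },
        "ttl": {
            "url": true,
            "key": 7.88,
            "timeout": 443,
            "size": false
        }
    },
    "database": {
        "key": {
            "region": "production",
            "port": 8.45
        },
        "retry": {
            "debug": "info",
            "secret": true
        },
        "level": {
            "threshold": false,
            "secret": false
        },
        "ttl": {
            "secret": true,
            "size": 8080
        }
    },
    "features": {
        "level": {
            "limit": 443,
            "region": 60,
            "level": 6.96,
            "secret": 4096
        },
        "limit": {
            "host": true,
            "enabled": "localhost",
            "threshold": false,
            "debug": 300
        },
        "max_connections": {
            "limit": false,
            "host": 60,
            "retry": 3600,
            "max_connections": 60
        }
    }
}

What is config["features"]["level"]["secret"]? 4096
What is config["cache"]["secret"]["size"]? 4.55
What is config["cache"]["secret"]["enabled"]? 2.74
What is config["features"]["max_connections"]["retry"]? 3600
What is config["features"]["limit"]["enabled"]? "localhost"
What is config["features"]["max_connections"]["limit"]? False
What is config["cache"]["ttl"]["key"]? 7.88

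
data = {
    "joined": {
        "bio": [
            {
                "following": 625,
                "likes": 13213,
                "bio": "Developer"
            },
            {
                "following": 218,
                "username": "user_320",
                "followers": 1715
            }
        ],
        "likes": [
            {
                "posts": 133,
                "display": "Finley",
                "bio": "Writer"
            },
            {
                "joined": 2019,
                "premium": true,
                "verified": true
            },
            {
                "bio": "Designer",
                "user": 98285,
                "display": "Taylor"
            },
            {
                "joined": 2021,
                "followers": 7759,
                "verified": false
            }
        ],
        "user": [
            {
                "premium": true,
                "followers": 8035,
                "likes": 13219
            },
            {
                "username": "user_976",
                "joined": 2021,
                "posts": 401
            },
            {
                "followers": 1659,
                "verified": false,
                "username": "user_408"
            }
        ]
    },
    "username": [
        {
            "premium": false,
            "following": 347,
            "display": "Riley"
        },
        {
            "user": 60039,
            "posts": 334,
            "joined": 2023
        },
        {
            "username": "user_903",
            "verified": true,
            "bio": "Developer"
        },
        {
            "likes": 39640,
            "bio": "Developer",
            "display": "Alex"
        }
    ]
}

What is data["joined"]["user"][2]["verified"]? False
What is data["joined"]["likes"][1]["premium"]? True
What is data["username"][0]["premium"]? False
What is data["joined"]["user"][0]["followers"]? 8035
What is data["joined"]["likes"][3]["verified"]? False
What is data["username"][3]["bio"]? "Developer"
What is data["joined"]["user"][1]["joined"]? 2021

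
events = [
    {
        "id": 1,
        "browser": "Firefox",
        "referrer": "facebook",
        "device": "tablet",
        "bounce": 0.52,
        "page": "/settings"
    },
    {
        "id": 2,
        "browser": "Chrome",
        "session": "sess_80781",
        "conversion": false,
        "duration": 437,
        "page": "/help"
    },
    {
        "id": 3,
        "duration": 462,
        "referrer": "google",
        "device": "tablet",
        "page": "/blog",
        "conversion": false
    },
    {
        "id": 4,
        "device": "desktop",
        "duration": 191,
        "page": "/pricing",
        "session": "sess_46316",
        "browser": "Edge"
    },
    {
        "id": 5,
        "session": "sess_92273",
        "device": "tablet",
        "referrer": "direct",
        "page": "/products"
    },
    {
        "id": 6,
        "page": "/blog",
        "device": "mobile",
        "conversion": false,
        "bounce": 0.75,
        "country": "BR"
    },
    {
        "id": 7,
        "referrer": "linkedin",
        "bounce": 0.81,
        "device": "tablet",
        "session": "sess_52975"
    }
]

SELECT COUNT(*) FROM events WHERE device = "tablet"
4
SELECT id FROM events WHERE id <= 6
[1, 2, 3, 4, 5, 6]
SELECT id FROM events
[1, 2, 3, 4, 5, 6, 7]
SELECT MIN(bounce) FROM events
0.52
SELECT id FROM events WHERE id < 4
[1, 2, 3]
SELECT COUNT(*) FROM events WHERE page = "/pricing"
1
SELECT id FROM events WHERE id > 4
[5, 6, 7]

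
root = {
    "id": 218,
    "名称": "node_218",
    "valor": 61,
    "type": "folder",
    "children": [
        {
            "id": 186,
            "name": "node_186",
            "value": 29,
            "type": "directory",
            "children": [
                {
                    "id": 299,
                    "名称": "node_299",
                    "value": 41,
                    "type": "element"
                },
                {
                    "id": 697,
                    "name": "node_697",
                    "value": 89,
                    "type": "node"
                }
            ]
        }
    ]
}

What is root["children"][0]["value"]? 29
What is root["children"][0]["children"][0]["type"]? "element"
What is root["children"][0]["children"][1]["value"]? 89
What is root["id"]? 218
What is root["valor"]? 61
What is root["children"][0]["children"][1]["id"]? 697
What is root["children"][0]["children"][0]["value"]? 41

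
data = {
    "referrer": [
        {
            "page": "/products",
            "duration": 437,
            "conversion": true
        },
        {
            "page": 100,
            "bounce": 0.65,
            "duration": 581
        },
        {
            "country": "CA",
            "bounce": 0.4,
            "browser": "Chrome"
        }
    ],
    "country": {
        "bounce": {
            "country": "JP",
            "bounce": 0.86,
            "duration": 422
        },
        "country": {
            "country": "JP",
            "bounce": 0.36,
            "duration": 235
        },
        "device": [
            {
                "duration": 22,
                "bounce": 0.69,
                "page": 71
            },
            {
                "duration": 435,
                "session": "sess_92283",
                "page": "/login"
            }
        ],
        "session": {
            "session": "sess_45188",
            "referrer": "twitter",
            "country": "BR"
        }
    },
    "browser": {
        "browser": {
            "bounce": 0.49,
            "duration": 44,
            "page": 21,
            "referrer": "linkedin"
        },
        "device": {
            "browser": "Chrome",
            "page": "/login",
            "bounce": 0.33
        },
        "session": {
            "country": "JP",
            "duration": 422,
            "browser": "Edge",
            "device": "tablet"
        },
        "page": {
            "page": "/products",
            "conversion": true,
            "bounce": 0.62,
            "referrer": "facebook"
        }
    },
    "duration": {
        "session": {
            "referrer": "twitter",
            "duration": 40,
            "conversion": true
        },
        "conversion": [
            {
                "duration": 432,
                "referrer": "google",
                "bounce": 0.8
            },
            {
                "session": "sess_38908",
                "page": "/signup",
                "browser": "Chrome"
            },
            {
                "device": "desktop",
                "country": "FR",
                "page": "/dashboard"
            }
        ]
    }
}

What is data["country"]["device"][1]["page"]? "/login"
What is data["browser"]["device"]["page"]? "/login"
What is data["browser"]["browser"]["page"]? 21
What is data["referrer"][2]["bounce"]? 0.4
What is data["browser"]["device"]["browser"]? "Chrome"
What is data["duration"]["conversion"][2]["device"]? "desktop"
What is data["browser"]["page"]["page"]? "/products"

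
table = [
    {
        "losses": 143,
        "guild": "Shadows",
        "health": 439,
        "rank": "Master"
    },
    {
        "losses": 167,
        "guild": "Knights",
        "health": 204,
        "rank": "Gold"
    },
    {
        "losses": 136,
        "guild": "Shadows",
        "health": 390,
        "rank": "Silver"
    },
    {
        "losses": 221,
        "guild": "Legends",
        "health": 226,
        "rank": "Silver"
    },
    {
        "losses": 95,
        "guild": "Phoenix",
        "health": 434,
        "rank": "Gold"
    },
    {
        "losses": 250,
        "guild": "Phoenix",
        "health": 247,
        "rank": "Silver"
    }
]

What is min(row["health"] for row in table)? 204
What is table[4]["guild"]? "Phoenix"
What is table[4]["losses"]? 95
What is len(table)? 6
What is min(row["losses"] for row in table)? 95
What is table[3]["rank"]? "Silver"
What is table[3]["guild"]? "Legends"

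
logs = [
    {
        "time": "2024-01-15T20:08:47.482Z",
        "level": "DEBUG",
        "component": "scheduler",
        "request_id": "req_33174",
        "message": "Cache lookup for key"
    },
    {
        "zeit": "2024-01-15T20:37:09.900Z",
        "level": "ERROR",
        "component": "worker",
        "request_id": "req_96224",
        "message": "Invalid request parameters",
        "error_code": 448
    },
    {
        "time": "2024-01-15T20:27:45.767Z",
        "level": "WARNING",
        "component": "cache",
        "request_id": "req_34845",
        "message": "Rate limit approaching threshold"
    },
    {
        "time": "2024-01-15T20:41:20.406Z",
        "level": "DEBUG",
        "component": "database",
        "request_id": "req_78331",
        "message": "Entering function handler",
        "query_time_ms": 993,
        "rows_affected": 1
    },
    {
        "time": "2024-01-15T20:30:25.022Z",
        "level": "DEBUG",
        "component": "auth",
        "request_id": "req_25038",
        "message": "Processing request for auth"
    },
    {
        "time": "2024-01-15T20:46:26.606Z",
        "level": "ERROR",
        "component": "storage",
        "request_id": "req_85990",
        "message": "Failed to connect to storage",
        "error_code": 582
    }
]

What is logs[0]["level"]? "DEBUG"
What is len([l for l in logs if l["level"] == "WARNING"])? 1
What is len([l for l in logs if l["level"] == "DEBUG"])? 3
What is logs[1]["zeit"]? "2024-01-15T20:37:09.900Z"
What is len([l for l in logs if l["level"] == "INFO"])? 0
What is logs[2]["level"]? "WARNING"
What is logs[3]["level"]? "DEBUG"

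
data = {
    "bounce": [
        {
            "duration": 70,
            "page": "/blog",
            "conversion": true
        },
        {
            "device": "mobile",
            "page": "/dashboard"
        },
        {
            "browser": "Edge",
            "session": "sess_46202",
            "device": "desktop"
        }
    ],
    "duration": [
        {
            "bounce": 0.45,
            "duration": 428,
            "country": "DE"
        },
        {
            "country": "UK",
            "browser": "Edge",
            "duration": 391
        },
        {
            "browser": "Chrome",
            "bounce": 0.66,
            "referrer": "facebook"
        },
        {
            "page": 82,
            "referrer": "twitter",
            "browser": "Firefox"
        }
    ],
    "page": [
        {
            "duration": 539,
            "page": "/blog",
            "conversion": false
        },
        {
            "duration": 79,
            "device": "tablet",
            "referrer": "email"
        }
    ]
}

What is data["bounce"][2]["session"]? "sess_46202"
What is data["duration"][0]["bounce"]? 0.45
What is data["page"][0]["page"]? "/blog"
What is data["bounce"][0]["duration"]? 70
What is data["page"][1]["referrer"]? "email"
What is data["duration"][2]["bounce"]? 0.66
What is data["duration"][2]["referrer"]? "facebook"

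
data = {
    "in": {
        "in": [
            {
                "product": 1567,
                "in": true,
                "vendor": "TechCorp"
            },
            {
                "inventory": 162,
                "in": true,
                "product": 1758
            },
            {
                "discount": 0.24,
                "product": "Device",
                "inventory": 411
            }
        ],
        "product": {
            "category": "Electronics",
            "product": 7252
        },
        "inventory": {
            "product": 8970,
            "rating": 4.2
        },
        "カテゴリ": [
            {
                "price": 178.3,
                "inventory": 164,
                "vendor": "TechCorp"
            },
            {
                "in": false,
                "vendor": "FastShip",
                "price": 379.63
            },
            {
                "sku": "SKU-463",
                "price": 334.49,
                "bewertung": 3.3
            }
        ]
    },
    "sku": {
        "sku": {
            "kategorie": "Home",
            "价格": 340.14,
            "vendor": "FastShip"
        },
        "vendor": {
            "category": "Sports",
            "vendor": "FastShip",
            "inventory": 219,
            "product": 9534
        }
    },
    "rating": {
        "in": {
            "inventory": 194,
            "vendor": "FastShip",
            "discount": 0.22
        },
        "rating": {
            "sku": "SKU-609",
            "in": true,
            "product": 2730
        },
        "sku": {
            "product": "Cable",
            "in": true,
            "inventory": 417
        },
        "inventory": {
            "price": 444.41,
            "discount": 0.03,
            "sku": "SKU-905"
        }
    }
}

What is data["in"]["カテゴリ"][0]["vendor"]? "TechCorp"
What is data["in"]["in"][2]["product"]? "Device"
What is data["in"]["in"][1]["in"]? True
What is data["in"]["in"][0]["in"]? True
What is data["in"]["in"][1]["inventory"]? 162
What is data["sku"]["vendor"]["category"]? "Sports"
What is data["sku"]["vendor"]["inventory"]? 219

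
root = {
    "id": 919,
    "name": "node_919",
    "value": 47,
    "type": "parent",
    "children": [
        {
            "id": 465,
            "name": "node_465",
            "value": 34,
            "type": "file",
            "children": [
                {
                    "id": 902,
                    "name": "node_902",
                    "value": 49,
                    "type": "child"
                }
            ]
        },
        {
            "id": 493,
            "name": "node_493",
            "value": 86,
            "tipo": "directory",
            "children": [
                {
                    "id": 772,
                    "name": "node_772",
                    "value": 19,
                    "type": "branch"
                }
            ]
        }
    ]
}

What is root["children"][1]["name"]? "node_493"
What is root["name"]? "node_919"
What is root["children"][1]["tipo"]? "directory"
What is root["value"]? 47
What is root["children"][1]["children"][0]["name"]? "node_772"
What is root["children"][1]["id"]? 493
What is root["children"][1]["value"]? 86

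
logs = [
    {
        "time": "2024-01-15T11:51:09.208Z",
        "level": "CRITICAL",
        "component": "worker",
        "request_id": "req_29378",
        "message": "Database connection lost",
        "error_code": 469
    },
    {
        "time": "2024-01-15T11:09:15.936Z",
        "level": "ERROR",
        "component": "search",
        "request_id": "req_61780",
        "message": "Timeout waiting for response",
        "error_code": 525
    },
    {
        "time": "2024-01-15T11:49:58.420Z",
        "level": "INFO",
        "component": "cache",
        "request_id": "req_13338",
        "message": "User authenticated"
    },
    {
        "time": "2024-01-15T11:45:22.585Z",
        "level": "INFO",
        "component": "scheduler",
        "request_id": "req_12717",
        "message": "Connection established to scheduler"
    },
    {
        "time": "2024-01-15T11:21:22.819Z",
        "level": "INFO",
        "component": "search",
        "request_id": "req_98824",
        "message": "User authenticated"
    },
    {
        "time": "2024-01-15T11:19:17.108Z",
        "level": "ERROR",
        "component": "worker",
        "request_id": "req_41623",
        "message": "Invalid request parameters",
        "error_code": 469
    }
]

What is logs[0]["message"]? "Database connection lost"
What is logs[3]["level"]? "INFO"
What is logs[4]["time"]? "2024-01-15T11:21:22.819Z"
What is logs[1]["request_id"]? "req_61780"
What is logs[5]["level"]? "ERROR"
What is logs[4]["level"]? "INFO"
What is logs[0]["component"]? "worker"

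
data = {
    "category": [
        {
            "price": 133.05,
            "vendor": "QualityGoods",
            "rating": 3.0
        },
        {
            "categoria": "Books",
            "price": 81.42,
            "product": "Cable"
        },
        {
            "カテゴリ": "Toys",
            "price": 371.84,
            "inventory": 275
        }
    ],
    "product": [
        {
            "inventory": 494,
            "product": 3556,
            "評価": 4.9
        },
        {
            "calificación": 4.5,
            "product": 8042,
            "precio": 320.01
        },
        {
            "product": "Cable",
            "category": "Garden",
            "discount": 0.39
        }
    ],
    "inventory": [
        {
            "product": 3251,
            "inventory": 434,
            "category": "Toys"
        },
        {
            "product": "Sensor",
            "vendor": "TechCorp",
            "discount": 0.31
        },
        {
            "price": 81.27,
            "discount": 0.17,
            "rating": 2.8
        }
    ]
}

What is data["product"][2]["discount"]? 0.39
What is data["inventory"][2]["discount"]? 0.17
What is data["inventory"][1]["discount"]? 0.31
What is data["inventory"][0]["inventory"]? 434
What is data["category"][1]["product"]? "Cable"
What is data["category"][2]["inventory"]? 275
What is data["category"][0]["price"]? 133.05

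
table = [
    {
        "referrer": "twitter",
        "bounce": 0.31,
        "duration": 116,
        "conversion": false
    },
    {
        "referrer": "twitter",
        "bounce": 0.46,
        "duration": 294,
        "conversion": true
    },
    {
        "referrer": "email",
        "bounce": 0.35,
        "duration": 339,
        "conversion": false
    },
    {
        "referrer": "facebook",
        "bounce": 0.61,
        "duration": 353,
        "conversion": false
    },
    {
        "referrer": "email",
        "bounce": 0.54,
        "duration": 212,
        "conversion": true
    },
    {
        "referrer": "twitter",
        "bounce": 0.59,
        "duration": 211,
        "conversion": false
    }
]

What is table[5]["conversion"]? False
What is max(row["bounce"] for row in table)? 0.61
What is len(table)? 6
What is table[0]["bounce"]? 0.31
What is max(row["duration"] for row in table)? 353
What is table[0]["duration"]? 116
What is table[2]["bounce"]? 0.35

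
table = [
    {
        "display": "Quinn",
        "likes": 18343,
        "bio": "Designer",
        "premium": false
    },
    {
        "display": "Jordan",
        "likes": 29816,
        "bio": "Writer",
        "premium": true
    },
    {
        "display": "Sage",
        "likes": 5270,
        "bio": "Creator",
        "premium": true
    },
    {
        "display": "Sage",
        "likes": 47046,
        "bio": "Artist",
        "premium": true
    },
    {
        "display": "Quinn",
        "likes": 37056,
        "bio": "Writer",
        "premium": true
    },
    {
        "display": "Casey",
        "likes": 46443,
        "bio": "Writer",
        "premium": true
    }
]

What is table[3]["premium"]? True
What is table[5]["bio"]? "Writer"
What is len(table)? 6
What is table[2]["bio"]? "Creator"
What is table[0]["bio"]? "Designer"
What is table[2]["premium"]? True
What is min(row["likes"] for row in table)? 5270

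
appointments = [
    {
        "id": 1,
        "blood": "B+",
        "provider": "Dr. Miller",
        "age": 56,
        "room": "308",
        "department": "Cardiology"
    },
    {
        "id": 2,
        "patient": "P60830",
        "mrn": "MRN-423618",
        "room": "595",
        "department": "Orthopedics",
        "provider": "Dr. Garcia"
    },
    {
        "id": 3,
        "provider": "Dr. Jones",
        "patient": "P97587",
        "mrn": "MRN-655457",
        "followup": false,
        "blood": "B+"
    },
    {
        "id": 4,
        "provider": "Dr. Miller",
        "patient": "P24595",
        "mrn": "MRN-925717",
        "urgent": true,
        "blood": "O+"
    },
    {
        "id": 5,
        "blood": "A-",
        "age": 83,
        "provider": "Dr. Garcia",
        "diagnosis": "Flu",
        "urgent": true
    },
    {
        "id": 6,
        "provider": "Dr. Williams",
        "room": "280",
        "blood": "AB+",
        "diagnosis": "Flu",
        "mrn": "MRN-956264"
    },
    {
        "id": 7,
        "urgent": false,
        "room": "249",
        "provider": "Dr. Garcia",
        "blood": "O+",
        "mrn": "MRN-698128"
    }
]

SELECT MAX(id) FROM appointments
7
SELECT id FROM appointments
[1, 2, 3, 4, 5, 6, 7]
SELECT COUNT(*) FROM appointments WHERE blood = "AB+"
1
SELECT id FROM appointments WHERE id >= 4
[4, 5, 6, 7]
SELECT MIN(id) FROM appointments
1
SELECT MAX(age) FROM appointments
83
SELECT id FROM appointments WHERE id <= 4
[1, 2, 3, 4]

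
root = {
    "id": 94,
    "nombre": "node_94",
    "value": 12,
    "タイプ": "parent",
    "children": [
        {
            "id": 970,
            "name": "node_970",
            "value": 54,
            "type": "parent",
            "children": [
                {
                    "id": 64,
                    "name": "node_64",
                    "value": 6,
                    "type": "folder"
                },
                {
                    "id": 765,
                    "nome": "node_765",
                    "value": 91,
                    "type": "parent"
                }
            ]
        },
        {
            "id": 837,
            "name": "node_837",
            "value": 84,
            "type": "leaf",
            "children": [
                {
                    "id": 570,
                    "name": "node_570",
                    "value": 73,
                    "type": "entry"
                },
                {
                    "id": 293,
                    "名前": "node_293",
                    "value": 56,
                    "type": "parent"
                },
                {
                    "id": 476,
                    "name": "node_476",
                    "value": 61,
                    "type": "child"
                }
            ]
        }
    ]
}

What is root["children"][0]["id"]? 970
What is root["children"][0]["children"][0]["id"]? 64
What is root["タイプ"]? "parent"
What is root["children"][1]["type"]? "leaf"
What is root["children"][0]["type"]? "parent"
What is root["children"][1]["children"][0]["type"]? "entry"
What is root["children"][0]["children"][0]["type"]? "folder"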